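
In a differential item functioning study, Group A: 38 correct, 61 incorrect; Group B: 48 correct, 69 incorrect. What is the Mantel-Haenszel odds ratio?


Odds_A = 38/61 = 0.623
Odds_B = 48/69 = 0.6957
OR = Odds_A / Odds_B = 0.623 / 0.6957
Exactly, OR = (38 * 69) / (61 * 48) = 2622 / 2928
OR = 0.8955

0.8955


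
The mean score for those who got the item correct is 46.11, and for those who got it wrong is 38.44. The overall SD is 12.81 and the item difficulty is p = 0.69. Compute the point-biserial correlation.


q = 1 - p = 0.31
rpb = ((M1 - M0) / SD) * sqrt(p * q)
rpb = ((46.11 - 38.44) / 12.81) * sqrt(0.69 * 0.31)
rpb = 0.2769

0.2769


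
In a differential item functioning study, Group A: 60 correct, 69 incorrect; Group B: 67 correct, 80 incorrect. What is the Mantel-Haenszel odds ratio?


Odds_A = 60/69 = 0.8696
Odds_B = 67/80 = 0.8375
OR = Odds_A / Odds_B = 0.8696 / 0.8375
Exactly, OR = (60 * 80) / (69 * 67) = 4800 / 4623
OR = 1.0383

1.0383


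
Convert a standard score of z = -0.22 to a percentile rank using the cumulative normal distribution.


CDF(z) = 0.5 * (1 + erf(z/sqrt(2)))
erf(-0.1556) = -0.1741
CDF = 0.4129
Percentile rank = 0.4129 * 100 = 41.29

41.29


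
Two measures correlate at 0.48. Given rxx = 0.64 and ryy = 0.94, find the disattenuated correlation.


r_corrected = rxy / sqrt(rxx * ryy)
= 0.48 / sqrt(0.64 * 0.94)
= 0.48 / sqrt(0.6016)
= 0.48 / 0.775629
r_corrected = 0.6189

0.6189


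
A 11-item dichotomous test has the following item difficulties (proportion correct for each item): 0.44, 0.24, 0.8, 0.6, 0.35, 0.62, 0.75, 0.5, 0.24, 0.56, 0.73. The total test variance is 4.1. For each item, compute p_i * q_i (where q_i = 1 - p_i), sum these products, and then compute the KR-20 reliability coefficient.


For each item, compute p_i * q_i:
  Item 1: 0.44 * 0.56 = 0.2464
  Item 2: 0.24 * 0.76 = 0.1824
  Item 3: 0.8 * 0.2 = 0.16
  Item 4: 0.6 * 0.4 = 0.24
  Item 5: 0.35 * 0.65 = 0.2275
  Item 6: 0.62 * 0.38 = 0.2356
  Item 7: 0.75 * 0.25 = 0.1875
  Item 8: 0.5 * 0.5 = 0.25
  Item 9: 0.24 * 0.76 = 0.1824
  Item 10: 0.56 * 0.44 = 0.2464
  Item 11: 0.73 * 0.27 = 0.1971
Sum(p_i * q_i) = 0.2464 + 0.1824 + 0.16 + 0.24 + 0.2275 + 0.2356 + 0.1875 + 0.25 + 0.1824 + 0.2464 + 0.1971 = 2.3553
KR-20 = (k/(k-1)) * (1 - Sum(p_i*q_i) / Var_total)
= (11/10) * (1 - 2.3553/4.1)
= 1.1 * 0.4255
KR-20 = 0.4681

0.4681


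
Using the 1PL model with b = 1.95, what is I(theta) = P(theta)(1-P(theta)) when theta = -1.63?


P = 1/(1+exp(-(-1.63-1.95))) = 0.0271
I = P*(1-P) = 0.0271 * 0.9729
I = 0.0264

0.0264


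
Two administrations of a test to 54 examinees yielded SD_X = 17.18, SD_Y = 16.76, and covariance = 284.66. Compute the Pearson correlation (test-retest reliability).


r = cov(X,Y) / (SD_X * SD_Y)
r = 284.66 / (17.18 * 16.76)
r = 284.66 / 287.9368
r = 0.9886

0.9886


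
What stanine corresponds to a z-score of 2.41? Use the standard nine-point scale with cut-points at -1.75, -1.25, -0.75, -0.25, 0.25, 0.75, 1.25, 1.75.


Stanine boundaries: [-1.75, -1.25, -0.75, -0.25, 0.25, 0.75, 1.25, 1.75]
z = 2.41
Check each boundary:
  z >= -1.75 -> could be stanine 2
  z >= -1.25 -> could be stanine 3
  z >= -0.75 -> could be stanine 4
  z >= -0.25 -> could be stanine 5
  z >= 0.25 -> could be stanine 6
  z >= 0.75 -> could be stanine 7
  z >= 1.25 -> could be stanine 8
  z >= 1.75 -> could be stanine 9
Highest qualifying boundary gives stanine = 9

9


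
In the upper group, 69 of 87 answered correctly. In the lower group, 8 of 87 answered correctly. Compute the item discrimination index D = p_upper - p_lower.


p_upper = 69/87 = 0.7931
p_lower = 8/87 = 0.092
D = 0.7931 - 0.092 = 0.7011

0.7011


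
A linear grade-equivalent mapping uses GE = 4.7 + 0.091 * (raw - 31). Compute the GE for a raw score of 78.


raw - median = 78 - 31 = 47
slope * diff = 0.091 * 47 = 4.277
GE = 4.7 + 4.277
GE = 8.977

8.977


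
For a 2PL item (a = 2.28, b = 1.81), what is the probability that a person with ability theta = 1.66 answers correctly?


a*(theta - b) = 2.28 * (1.66 - 1.81) = -0.342
exp(--0.342) = 1.4078
P = 1 / (1 + 1.4078)
P = 0.4153

0.4153


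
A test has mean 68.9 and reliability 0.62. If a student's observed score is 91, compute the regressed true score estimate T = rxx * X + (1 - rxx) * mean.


T_est = rxx * X + (1 - rxx) * mean
T_est = 0.62 * 91 + 0.38 * 68.9
T_est = 56.42 + 26.182
T_est = 82.602

82.602


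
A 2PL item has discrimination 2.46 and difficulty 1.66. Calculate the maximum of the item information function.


For 2PL, max info at theta = b = 1.66
I_max = a^2 / 4 = 2.46^2 / 4
= 6.0516 / 4
I_max = 1.5129

1.5129


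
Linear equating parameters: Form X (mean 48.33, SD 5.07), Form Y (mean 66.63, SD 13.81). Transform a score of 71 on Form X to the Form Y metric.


slope = SD_Y / SD_X = 13.81 / 5.07 ~ 2.7239
intercept = mean_Y - slope * mean_X = 66.63 - (13.81 / 5.07) * 48.33 ~ -65.0144
Y = slope * X + intercept. To avoid rounding drift from the rounded slope/intercept, evaluate the equivalent form Y = mean_Y + SD_Y * (X - mean_X) / SD_X at full precision:
Y = 66.63 + 13.81 * (71 - 48.33) / 5.07
Y = 66.63 + 13.81 * 22.67 / 5.07
Y = 66.63 + 313.0727 / 5.07
Y = 66.63 + 61.75
Y = 128.38

128.38


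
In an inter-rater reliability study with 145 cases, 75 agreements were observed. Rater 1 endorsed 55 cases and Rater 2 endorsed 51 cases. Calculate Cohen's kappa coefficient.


P_o = 75/145 = 0.517241
P_e = (55*51 + 90*94) / 21025 = 0.535791
kappa = (P_o - P_e) / (1 - P_e)
kappa = (0.517241 - 0.535791) / (1 - 0.535791)
kappa = -0.04

-0.04


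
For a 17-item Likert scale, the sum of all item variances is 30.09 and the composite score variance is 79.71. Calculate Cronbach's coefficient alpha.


alpha = (k/(k-1)) * (1 - sum(si^2)/s_total^2)
= (17/16) * (1 - 30.09/79.71)
alpha = 0.6614

0.6614


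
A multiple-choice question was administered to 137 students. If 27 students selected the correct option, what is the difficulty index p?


Item difficulty p = number correct / total examinees
p = 27 / 137
p = 0.1971

0.1971


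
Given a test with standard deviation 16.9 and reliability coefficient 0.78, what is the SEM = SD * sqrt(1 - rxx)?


SEM = SD * sqrt(1 - rxx)
SEM = 16.9 * sqrt(1 - 0.78)
SEM = 16.9 * sqrt(0.22) = 16.9 * 0.469042
SEM = 7.9268

7.9268


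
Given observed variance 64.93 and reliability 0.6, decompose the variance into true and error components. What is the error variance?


var_true = rxx * var_obs = 0.6 * 64.93 = 38.958
var_error = var_obs - var_true
var_error = 64.93 - 38.958
var_error = 25.972

25.972


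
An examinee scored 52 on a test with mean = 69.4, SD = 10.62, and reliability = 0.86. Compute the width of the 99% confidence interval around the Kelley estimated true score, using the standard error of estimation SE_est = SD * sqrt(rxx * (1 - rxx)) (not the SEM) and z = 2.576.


True score estimate = 0.86*52 + 0.14*69.4 = 54.436
SE_est = SD * sqrt(rxx * (1 - rxx)) = 10.62 * sqrt(0.86 * 0.14) = 10.62 * sqrt(0.1204) = 3.685002
CI = T_est +/- z * SE_est, so width = 2 * z * SE_est = 2 * 2.576 * 3.685002
Width = 18.9851

18.9851


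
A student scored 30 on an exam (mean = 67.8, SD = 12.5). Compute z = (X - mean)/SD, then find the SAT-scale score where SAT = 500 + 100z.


z = (X - mean) / SD = (30 - 67.8) / 12.5
z = -37.8 / 12.5
z = -3.024
SAT-scale = SAT = 500 + 100z
Carry z at full precision (z = -37.8 / 12.5) into the conversion:
SAT-scale = 500 + 100 * (-37.8 / 12.5) = 500 + -3780 / 12.5
SAT-scale = 500 + -302.4
SAT-scale = 197.6

197.6


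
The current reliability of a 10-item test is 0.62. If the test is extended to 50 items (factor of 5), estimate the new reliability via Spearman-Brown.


r_new = (n * rxx) / (1 + (n-1) * rxx)
r_new = (5 * 0.62) / (1 + 4 * 0.62)
r_new = 3.1 / 3.48
r_new = 0.8908

0.8908


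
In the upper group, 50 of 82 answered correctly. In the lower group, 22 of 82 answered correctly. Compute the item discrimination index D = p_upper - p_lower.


p_upper = 50/82 = 0.6098
p_lower = 22/82 = 0.2683
D = 0.6098 - 0.2683 = 0.3415

0.3415


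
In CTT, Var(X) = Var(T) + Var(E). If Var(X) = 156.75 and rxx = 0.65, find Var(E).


var_true = rxx * var_obs = 0.65 * 156.75 = 101.8875
var_error = var_obs - var_true
var_error = 156.75 - 101.8875
var_error = 54.8625

54.8625


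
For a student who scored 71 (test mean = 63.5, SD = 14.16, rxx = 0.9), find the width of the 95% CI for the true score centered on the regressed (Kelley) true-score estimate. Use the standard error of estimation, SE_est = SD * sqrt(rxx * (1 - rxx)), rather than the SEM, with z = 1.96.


True score estimate = 0.9*71 + 0.1*63.5 = 70.25
SE_est = SD * sqrt(rxx * (1 - rxx)) = 14.16 * sqrt(0.9 * 0.1) = 14.16 * sqrt(0.09) = 4.248
CI = T_est +/- z * SE_est, so width = 2 * z * SE_est = 2 * 1.96 * 4.248
Width = 16.6522

16.6522


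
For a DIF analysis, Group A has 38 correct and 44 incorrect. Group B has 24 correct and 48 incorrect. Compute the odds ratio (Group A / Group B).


Odds_A = 38/44 = 0.8636
Odds_B = 24/48 = 0.5
OR = Odds_A / Odds_B = 0.8636 / 0.5
Exactly, OR = (38 * 48) / (44 * 24) = 1824 / 1056
OR = 1.7273

1.7273


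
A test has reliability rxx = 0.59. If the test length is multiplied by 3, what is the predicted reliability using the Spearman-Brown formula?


r_new = (n * rxx) / (1 + (n-1) * rxx)
r_new = (3 * 0.59) / (1 + 2 * 0.59)
r_new = 1.77 / 2.18
r_new = 0.8119

0.8119


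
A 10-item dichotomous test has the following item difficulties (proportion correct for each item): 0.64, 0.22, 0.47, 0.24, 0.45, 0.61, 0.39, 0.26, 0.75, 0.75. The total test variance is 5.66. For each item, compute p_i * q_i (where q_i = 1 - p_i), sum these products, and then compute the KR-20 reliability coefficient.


For each item, compute p_i * q_i:
  Item 1: 0.64 * 0.36 = 0.2304
  Item 2: 0.22 * 0.78 = 0.1716
  Item 3: 0.47 * 0.53 = 0.2491
  Item 4: 0.24 * 0.76 = 0.1824
  Item 5: 0.45 * 0.55 = 0.2475
  Item 6: 0.61 * 0.39 = 0.2379
  Item 7: 0.39 * 0.61 = 0.2379
  Item 8: 0.26 * 0.74 = 0.1924
  Item 9: 0.75 * 0.25 = 0.1875
  Item 10: 0.75 * 0.25 = 0.1875
Sum(p_i * q_i) = 0.2304 + 0.1716 + 0.2491 + 0.1824 + 0.2475 + 0.2379 + 0.2379 + 0.1924 + 0.1875 + 0.1875 = 2.1242
KR-20 = (k/(k-1)) * (1 - Sum(p_i*q_i) / Var_total)
= (10/9) * (1 - 2.1242/5.66)
= 1.1111 * 0.6247
KR-20 = 0.6941

0.6941


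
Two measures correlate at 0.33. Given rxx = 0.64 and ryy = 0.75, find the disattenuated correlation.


r_corrected = rxy / sqrt(rxx * ryy)
= 0.33 / sqrt(0.64 * 0.75)
= 0.33 / sqrt(0.48)
= 0.33 / 0.69282
r_corrected = 0.4763

0.4763


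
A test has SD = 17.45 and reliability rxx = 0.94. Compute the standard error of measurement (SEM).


SEM = SD * sqrt(1 - rxx)
SEM = 17.45 * sqrt(1 - 0.94)
SEM = 17.45 * sqrt(0.06) = 17.45 * 0.244949
SEM = 4.2744

4.2744


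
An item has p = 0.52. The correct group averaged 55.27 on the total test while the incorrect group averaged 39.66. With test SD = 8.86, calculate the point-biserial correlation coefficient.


q = 1 - p = 0.48
rpb = ((M1 - M0) / SD) * sqrt(p * q)
rpb = ((55.27 - 39.66) / 8.86) * sqrt(0.52 * 0.48)
rpb = 0.8802

0.8802


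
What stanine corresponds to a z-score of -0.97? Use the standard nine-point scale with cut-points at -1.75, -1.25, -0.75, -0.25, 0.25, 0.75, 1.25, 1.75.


Stanine boundaries: [-1.75, -1.25, -0.75, -0.25, 0.25, 0.75, 1.25, 1.75]
z = -0.97
Check each boundary:
  z >= -1.75 -> could be stanine 2
  z >= -1.25 -> could be stanine 3
  z < -0.75
  z < -0.25
  z < 0.25
  z < 0.75
  z < 1.25
  z < 1.75
Highest qualifying boundary gives stanine = 3

3


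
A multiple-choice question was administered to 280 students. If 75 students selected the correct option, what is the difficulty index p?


Item difficulty p = number correct / total examinees
p = 75 / 280
p = 0.2679

0.2679


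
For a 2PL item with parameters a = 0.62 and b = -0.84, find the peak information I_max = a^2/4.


For 2PL, max info at theta = b = -0.84
I_max = a^2 / 4 = 0.62^2 / 4
= 0.3844 / 4
I_max = 0.0961

0.0961


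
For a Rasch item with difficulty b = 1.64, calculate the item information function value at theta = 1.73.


P = 1/(1+exp(-(1.73-1.64))) = 0.5225
I = P*(1-P) = 0.5225 * 0.4775
I = 0.2495

0.2495


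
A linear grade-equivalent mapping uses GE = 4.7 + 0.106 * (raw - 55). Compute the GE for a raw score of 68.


raw - median = 68 - 55 = 13
slope * diff = 0.106 * 13 = 1.378
GE = 4.7 + 1.378
GE = 6.078

6.078


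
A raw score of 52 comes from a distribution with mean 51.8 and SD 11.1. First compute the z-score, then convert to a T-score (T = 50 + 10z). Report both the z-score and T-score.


z = (X - mean) / SD = (52 - 51.8) / 11.1
z = 0.2 / 11.1
z = 0.018
T-score = T = 50 + 10z
Carry z at full precision (z = 0.2 / 11.1) into the conversion:
T-score = 50 + 10 * (0.2 / 11.1) = 50 + 2 / 11.1
T-score = 50 + 0.1802
T-score = 50.1802

50.1802


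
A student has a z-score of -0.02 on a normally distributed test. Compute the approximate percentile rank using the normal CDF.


CDF(z) = 0.5 * (1 + erf(z/sqrt(2)))
erf(-0.0141) = -0.016
CDF = 0.492
Percentile rank = 0.492 * 100 = 49.2

49.2


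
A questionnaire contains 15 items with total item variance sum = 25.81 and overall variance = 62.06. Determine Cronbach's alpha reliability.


alpha = (k/(k-1)) * (1 - sum(si^2)/s_total^2)
= (15/14) * (1 - 25.81/62.06)
alpha = 0.6258

0.6258


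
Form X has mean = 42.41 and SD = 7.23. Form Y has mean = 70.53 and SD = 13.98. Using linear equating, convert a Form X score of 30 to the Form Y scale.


slope = SD_Y / SD_X = 13.98 / 7.23 ~ 1.9336
intercept = mean_Y - slope * mean_X = 70.53 - (13.98 / 7.23) * 42.41 ~ -11.4744
Y = slope * X + intercept. To avoid rounding drift from the rounded slope/intercept, evaluate the equivalent form Y = mean_Y + SD_Y * (X - mean_X) / SD_X at full precision:
Y = 70.53 + 13.98 * (30 - 42.41) / 7.23
Y = 70.53 - 13.98 * 12.41 / 7.23
Y = 70.53 - 173.4918 / 7.23
Y = 70.53 - 23.9961
Y = 46.5339

46.5339


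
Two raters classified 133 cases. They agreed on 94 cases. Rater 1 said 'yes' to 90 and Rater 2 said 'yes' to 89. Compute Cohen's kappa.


P_o = 94/133 = 0.706767
P_e = (90*89 + 43*44) / 17689 = 0.559783
kappa = (P_o - P_e) / (1 - P_e)
kappa = (0.706767 - 0.559783) / (1 - 0.559783)
kappa = 0.3339

0.3339


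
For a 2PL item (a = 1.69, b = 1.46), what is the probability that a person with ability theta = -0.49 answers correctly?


a*(theta - b) = 1.69 * (-0.49 - 1.46) = -3.2955
exp(--3.2955) = 26.9909
P = 1 / (1 + 26.9909)
P = 0.0357

0.0357


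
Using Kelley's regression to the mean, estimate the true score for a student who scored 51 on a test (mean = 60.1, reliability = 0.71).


T_est = rxx * X + (1 - rxx) * mean
T_est = 0.71 * 51 + 0.29 * 60.1
T_est = 36.21 + 17.429
T_est = 53.639

53.639


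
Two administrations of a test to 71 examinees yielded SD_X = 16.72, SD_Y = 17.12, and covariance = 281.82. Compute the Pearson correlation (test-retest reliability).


r = cov(X,Y) / (SD_X * SD_Y)
r = 281.82 / (16.72 * 17.12)
r = 281.82 / 286.2464
r = 0.9845

0.9845


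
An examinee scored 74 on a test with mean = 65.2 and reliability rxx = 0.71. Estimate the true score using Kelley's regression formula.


T_est = rxx * X + (1 - rxx) * mean
T_est = 0.71 * 74 + 0.29 * 65.2
T_est = 52.54 + 18.908
T_est = 71.448

71.448


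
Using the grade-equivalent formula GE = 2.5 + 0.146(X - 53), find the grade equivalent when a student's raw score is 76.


raw - median = 76 - 53 = 23
slope * diff = 0.146 * 23 = 3.358
GE = 2.5 + 3.358
GE = 5.858

5.858


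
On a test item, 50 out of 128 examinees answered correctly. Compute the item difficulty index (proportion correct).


Item difficulty p = number correct / total examinees
p = 50 / 128
p = 0.3906

0.3906


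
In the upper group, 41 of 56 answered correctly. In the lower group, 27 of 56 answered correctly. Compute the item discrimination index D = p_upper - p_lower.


p_upper = 41/56 = 0.7321
p_lower = 27/56 = 0.4821
D = 0.7321 - 0.4821 = 0.25

0.25


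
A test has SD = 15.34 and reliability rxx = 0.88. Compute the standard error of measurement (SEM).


SEM = SD * sqrt(1 - rxx)
SEM = 15.34 * sqrt(1 - 0.88)
SEM = 15.34 * sqrt(0.12) = 15.34 * 0.34641
SEM = 5.3139

5.3139


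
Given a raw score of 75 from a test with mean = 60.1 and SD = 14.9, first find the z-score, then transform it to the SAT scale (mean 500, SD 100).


z = (X - mean) / SD = (75 - 60.1) / 14.9
z = 14.9 / 14.9
z = 1.0
SAT-scale = SAT = 500 + 100z
Carry z at full precision (z = 14.9 / 14.9) into the conversion:
SAT-scale = 500 + 100 * (14.9 / 14.9) = 500 + 1490 / 14.9
SAT-scale = 500 + 100.0
SAT-scale = 600.0

600.0


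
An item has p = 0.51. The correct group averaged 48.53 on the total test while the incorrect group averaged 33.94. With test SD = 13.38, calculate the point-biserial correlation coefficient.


q = 1 - p = 0.49
rpb = ((M1 - M0) / SD) * sqrt(p * q)
rpb = ((48.53 - 33.94) / 13.38) * sqrt(0.51 * 0.49)
rpb = 0.5451

0.5451


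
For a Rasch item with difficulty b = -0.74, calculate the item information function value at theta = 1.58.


P = 1/(1+exp(-(1.58--0.74))) = 0.9105
I = P*(1-P) = 0.9105 * 0.0895
I = 0.0815

0.0815


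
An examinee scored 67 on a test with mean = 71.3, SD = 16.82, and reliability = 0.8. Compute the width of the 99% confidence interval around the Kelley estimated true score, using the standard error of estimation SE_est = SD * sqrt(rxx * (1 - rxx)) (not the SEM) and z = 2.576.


True score estimate = 0.8*67 + 0.2*71.3 = 67.86
SE_est = SD * sqrt(rxx * (1 - rxx)) = 16.82 * sqrt(0.8 * 0.2) = 16.82 * sqrt(0.16) = 6.728
CI = T_est +/- z * SE_est, so width = 2 * z * SE_est = 2 * 2.576 * 6.728
Width = 34.6627

34.6627


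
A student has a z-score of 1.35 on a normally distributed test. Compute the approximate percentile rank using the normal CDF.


CDF(z) = 0.5 * (1 + erf(z/sqrt(2)))
erf(0.9546) = 0.823
CDF = 0.9115
Percentile rank = 0.9115 * 100 = 91.15

91.15


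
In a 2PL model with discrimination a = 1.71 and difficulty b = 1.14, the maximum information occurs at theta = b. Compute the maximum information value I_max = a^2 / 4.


For 2PL, max info at theta = b = 1.14
I_max = a^2 / 4 = 1.71^2 / 4
= 2.9241 / 4
I_max = 0.731

0.731


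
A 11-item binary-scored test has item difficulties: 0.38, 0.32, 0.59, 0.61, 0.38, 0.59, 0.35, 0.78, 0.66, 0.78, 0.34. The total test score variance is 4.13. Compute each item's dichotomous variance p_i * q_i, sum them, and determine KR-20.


For each item, compute p_i * q_i:
  Item 1: 0.38 * 0.62 = 0.2356
  Item 2: 0.32 * 0.68 = 0.2176
  Item 3: 0.59 * 0.41 = 0.2419
  Item 4: 0.61 * 0.39 = 0.2379
  Item 5: 0.38 * 0.62 = 0.2356
  Item 6: 0.59 * 0.41 = 0.2419
  Item 7: 0.35 * 0.65 = 0.2275
  Item 8: 0.78 * 0.22 = 0.1716
  Item 9: 0.66 * 0.34 = 0.2244
  Item 10: 0.78 * 0.22 = 0.1716
  Item 11: 0.34 * 0.66 = 0.2244
Sum(p_i * q_i) = 0.2356 + 0.2176 + 0.2419 + 0.2379 + 0.2356 + 0.2419 + 0.2275 + 0.1716 + 0.2244 + 0.1716 + 0.2244 = 2.43
KR-20 = (k/(k-1)) * (1 - Sum(p_i*q_i) / Var_total)
= (11/10) * (1 - 2.43/4.13)
= 1.1 * 0.4116
KR-20 = 0.4528

0.4528


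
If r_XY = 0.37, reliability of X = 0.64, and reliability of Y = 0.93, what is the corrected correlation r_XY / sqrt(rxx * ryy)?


r_corrected = rxy / sqrt(rxx * ryy)
= 0.37 / sqrt(0.64 * 0.93)
= 0.37 / sqrt(0.5952)
= 0.37 / 0.771492
r_corrected = 0.4796

0.4796


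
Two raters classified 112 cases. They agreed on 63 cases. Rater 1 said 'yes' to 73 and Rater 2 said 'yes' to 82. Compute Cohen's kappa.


P_o = 63/112 = 0.5625
P_e = (73*82 + 39*30) / 12544 = 0.570472
kappa = (P_o - P_e) / (1 - P_e)
kappa = (0.5625 - 0.570472) / (1 - 0.570472)
kappa = -0.0186

-0.0186


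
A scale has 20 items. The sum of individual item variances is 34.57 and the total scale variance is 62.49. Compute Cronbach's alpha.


alpha = (k/(k-1)) * (1 - sum(si^2)/s_total^2)
= (20/19) * (1 - 34.57/62.49)
alpha = 0.4703

0.4703


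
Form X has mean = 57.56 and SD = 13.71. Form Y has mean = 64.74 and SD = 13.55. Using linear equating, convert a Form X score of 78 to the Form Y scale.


slope = SD_Y / SD_X = 13.55 / 13.71 ~ 0.9883
intercept = mean_Y - slope * mean_X = 64.74 - (13.55 / 13.71) * 57.56 ~ 7.8517
Y = slope * X + intercept. To avoid rounding drift from the rounded slope/intercept, evaluate the equivalent form Y = mean_Y + SD_Y * (X - mean_X) / SD_X at full precision:
Y = 64.74 + 13.55 * (78 - 57.56) / 13.71
Y = 64.74 + 13.55 * 20.44 / 13.71
Y = 64.74 + 276.962 / 13.71
Y = 64.74 + 20.2015
Y = 84.9415

84.9415


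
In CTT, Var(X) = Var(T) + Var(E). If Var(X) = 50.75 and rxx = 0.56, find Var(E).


var_true = rxx * var_obs = 0.56 * 50.75 = 28.42
var_error = var_obs - var_true
var_error = 50.75 - 28.42
var_error = 22.33

22.33


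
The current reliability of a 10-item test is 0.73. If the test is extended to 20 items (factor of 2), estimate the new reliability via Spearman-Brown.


r_new = (n * rxx) / (1 + (n-1) * rxx)
r_new = (2 * 0.73) / (1 + 1 * 0.73)
r_new = 1.46 / 1.73
r_new = 0.8439

0.8439


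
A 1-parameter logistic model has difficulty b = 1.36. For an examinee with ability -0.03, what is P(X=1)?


theta - b = -0.03 - 1.36 = -1.39
exp(-(theta - b)) = exp(1.39) = 4.0149
P = 1 / (1 + 4.0149)
P = 0.1994

0.1994


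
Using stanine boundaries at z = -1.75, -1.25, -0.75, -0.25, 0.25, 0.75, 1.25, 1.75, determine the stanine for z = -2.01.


Stanine boundaries: [-1.75, -1.25, -0.75, -0.25, 0.25, 0.75, 1.25, 1.75]
z = -2.01
Check each boundary:
  z < -1.75
  z < -1.25
  z < -0.75
  z < -0.25
  z < 0.25
  z < 0.75
  z < 1.25
  z < 1.75
Highest qualifying boundary gives stanine = 1

1


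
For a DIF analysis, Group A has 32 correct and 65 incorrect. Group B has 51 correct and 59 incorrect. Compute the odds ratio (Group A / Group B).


Odds_A = 32/65 = 0.4923
Odds_B = 51/59 = 0.8644
OR = Odds_A / Odds_B = 0.4923 / 0.8644
Exactly, OR = (32 * 59) / (65 * 51) = 1888 / 3315
OR = 0.5695

0.5695


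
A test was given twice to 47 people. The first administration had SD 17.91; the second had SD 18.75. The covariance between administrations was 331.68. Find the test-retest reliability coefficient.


r = cov(X,Y) / (SD_X * SD_Y)
r = 331.68 / (17.91 * 18.75)
r = 331.68 / 335.8125
r = 0.9877

0.9877


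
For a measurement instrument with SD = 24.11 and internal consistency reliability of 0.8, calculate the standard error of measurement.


SEM = SD * sqrt(1 - rxx)
SEM = 24.11 * sqrt(1 - 0.8)
SEM = 24.11 * sqrt(0.2) = 24.11 * 0.447214
SEM = 10.7823

10.7823


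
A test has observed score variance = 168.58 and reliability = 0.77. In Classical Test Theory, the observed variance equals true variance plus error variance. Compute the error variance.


var_true = rxx * var_obs = 0.77 * 168.58 = 129.8066
var_error = var_obs - var_true
var_error = 168.58 - 129.8066
var_error = 38.7734

38.7734


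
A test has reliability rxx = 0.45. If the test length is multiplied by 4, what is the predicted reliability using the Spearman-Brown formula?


r_new = (n * rxx) / (1 + (n-1) * rxx)
r_new = (4 * 0.45) / (1 + 3 * 0.45)
r_new = 1.8 / 2.35
r_new = 0.766

0.766


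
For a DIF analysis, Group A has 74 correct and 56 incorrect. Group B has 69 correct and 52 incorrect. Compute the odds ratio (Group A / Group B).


Odds_A = 74/56 = 1.3214
Odds_B = 69/52 = 1.3269
OR = Odds_A / Odds_B = 1.3214 / 1.3269
Exactly, OR = (74 * 52) / (56 * 69) = 3848 / 3864
OR = 0.9959

0.9959


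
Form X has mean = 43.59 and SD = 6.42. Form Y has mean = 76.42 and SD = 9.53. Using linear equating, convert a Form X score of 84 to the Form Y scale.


slope = SD_Y / SD_X = 9.53 / 6.42 ~ 1.4844
intercept = mean_Y - slope * mean_X = 76.42 - (9.53 / 6.42) * 43.59 ~ 11.714
Y = slope * X + intercept. To avoid rounding drift from the rounded slope/intercept, evaluate the equivalent form Y = mean_Y + SD_Y * (X - mean_X) / SD_X at full precision:
Y = 76.42 + 9.53 * (84 - 43.59) / 6.42
Y = 76.42 + 9.53 * 40.41 / 6.42
Y = 76.42 + 385.1073 / 6.42
Y = 76.42 + 59.9856
Y = 136.4056

136.4056


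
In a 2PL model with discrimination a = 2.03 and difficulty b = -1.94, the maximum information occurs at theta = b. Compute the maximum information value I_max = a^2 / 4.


For 2PL, max info at theta = b = -1.94
I_max = a^2 / 4 = 2.03^2 / 4
= 4.1209 / 4
I_max = 1.0302

1.0302


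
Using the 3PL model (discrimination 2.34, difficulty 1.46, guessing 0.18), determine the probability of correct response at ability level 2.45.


logit = 2.34*(2.45 - 1.46) = 2.3166
P* = 1/(1 + exp(-2.3166)) = 0.9102
P = 0.18 + (1 - 0.18) * 0.9102
P = 0.9264

0.9264


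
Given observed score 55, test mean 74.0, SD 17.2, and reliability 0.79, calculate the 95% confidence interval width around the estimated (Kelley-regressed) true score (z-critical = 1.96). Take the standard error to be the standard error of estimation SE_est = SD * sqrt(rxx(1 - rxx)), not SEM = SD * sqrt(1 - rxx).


True score estimate = 0.79*55 + 0.21*74.0 = 58.99
SE_est = SD * sqrt(rxx * (1 - rxx)) = 17.2 * sqrt(0.79 * 0.21) = 17.2 * sqrt(0.1659) = 7.005702
CI = T_est +/- z * SE_est, so width = 2 * z * SE_est = 2 * 1.96 * 7.005702
Width = 27.4624

27.4624


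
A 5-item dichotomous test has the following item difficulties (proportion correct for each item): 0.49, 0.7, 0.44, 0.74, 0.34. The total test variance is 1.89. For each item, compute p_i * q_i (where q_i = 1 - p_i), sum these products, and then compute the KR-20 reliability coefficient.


For each item, compute p_i * q_i:
  Item 1: 0.49 * 0.51 = 0.2499
  Item 2: 0.7 * 0.3 = 0.21
  Item 3: 0.44 * 0.56 = 0.2464
  Item 4: 0.74 * 0.26 = 0.1924
  Item 5: 0.34 * 0.66 = 0.2244
Sum(p_i * q_i) = 0.2499 + 0.21 + 0.2464 + 0.1924 + 0.2244 = 1.1231
KR-20 = (k/(k-1)) * (1 - Sum(p_i*q_i) / Var_total)
= (5/4) * (1 - 1.1231/1.89)
= 1.25 * 0.4058
KR-20 = 0.5072

0.5072


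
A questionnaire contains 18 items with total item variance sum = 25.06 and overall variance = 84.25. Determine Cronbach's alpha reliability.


alpha = (k/(k-1)) * (1 - sum(si^2)/s_total^2)
= (18/17) * (1 - 25.06/84.25)
alpha = 0.7439

0.7439


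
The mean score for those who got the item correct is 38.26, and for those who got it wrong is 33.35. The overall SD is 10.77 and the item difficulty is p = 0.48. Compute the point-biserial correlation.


q = 1 - p = 0.52
rpb = ((M1 - M0) / SD) * sqrt(p * q)
rpb = ((38.26 - 33.35) / 10.77) * sqrt(0.48 * 0.52)
rpb = 0.2278

0.2278


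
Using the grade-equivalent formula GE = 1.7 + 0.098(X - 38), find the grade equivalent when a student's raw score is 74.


raw - median = 74 - 38 = 36
slope * diff = 0.098 * 36 = 3.528
GE = 1.7 + 3.528
GE = 5.228

5.228


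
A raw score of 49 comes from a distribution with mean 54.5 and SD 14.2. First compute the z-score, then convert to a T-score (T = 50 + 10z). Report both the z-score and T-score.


z = (X - mean) / SD = (49 - 54.5) / 14.2
z = -5.5 / 14.2
z = -0.3873
T-score = T = 50 + 10z
Carry z at full precision (z = -5.5 / 14.2) into the conversion:
T-score = 50 + 10 * (-5.5 / 14.2) = 50 + -55 / 14.2
T-score = 50 + -3.8732
T-score = 46.1268

46.1268


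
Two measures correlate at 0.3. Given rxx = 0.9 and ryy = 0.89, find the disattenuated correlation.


r_corrected = rxy / sqrt(rxx * ryy)
= 0.3 / sqrt(0.9 * 0.89)
= 0.3 / sqrt(0.801)
= 0.3 / 0.894986
r_corrected = 0.3352

0.3352


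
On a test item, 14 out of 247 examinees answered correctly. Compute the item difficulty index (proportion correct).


Item difficulty p = number correct / total examinees
p = 14 / 247
p = 0.0567

0.0567


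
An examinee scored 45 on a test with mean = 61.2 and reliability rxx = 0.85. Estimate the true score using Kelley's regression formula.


T_est = rxx * X + (1 - rxx) * mean
T_est = 0.85 * 45 + 0.15 * 61.2
T_est = 38.25 + 9.18
T_est = 47.43

47.43


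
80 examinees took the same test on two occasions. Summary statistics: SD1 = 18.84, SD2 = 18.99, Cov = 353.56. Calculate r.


r = cov(X,Y) / (SD_X * SD_Y)
r = 353.56 / (18.84 * 18.99)
r = 353.56 / 357.7716
r = 0.9882

0.9882


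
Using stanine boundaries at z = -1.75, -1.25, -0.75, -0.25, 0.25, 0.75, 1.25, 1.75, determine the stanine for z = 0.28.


Stanine boundaries: [-1.75, -1.25, -0.75, -0.25, 0.25, 0.75, 1.25, 1.75]
z = 0.28
Check each boundary:
  z >= -1.75 -> could be stanine 2
  z >= -1.25 -> could be stanine 3
  z >= -0.75 -> could be stanine 4
  z >= -0.25 -> could be stanine 5
  z >= 0.25 -> could be stanine 6
  z < 0.75
  z < 1.25
  z < 1.75
Highest qualifying boundary gives stanine = 6

6


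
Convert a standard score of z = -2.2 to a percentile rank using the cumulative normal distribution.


CDF(z) = 0.5 * (1 + erf(z/sqrt(2)))
erf(-1.5556) = -0.9722
CDF = 0.0139
Percentile rank = 0.0139 * 100 = 1.39

1.39


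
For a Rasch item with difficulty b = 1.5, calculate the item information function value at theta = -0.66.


P = 1/(1+exp(-(-0.66-1.5))) = 0.1034
I = P*(1-P) = 0.1034 * 0.8966
I = 0.0927

0.0927


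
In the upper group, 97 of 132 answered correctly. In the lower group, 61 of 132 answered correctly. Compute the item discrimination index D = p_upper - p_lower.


p_upper = 97/132 = 0.7348
p_lower = 61/132 = 0.4621
D = 0.7348 - 0.4621 = 0.2727

0.2727


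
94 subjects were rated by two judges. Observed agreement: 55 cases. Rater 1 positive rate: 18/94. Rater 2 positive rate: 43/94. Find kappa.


P_o = 55/94 = 0.585106
P_e = (18*43 + 76*51) / 8836 = 0.526256
kappa = (P_o - P_e) / (1 - P_e)
kappa = (0.585106 - 0.526256) / (1 - 0.526256)
kappa = 0.1242

0.1242


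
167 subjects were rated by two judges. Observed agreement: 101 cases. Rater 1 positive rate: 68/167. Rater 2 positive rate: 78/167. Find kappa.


P_o = 101/167 = 0.60479
P_e = (68*78 + 99*89) / 27889 = 0.506114
kappa = (P_o - P_e) / (1 - P_e)
kappa = (0.60479 - 0.506114) / (1 - 0.506114)
kappa = 0.1998

0.1998


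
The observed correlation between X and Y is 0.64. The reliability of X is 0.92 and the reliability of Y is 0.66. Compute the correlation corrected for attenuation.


r_corrected = rxy / sqrt(rxx * ryy)
= 0.64 / sqrt(0.92 * 0.66)
= 0.64 / sqrt(0.6072)
= 0.64 / 0.77923
r_corrected = 0.8213

0.8213


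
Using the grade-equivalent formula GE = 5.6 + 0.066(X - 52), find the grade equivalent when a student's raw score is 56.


raw - median = 56 - 52 = 4
slope * diff = 0.066 * 4 = 0.264
GE = 5.6 + 0.264
GE = 5.864

5.864


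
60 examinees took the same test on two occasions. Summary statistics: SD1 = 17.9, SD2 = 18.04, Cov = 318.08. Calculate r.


r = cov(X,Y) / (SD_X * SD_Y)
r = 318.08 / (17.9 * 18.04)
r = 318.08 / 322.916
r = 0.985

0.985


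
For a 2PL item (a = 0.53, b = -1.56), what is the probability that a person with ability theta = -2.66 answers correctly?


a*(theta - b) = 0.53 * (-2.66 - -1.56) = -0.583
exp(--0.583) = 1.7914
P = 1 / (1 + 1.7914)
P = 0.3582

0.3582


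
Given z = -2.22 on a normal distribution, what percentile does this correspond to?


CDF(z) = 0.5 * (1 + erf(z/sqrt(2)))
erf(-1.5698) = -0.9736
CDF = 0.0132
Percentile rank = 0.0132 * 100 = 1.32

1.32


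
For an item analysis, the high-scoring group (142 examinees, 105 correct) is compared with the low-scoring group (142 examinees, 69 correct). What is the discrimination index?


p_upper = 105/142 = 0.7394
p_lower = 69/142 = 0.4859
D = 0.7394 - 0.4859 = 0.2535

0.2535


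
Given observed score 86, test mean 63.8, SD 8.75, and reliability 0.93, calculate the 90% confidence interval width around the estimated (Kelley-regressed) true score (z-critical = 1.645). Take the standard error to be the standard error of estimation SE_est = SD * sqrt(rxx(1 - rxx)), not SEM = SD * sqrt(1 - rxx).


True score estimate = 0.93*86 + 0.07*63.8 = 84.446
SE_est = SD * sqrt(rxx * (1 - rxx)) = 8.75 * sqrt(0.93 * 0.07) = 8.75 * sqrt(0.0651) = 2.232536
CI = T_est +/- z * SE_est, so width = 2 * z * SE_est = 2 * 1.645 * 2.232536
Width = 7.345

7.345


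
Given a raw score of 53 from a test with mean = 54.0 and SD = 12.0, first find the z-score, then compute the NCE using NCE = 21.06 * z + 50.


z = (X - mean) / SD = (53 - 54.0) / 12.0
z = -1.0 / 12.0
z = -0.0833
NCE = NCE = 21.06z + 50
Carry z at full precision (z = -1.0 / 12.0) into the conversion:
NCE = 21.06 * (-1.0 / 12.0) + 50 = -21.06 / 12.0 + 50
NCE = -1.755 + 50
NCE = 48.245

48.245


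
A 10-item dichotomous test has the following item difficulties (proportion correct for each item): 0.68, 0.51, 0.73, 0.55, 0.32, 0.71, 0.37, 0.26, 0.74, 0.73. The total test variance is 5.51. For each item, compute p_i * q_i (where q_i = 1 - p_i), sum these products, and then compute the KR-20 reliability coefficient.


For each item, compute p_i * q_i:
  Item 1: 0.68 * 0.32 = 0.2176
  Item 2: 0.51 * 0.49 = 0.2499
  Item 3: 0.73 * 0.27 = 0.1971
  Item 4: 0.55 * 0.45 = 0.2475
  Item 5: 0.32 * 0.68 = 0.2176
  Item 6: 0.71 * 0.29 = 0.2059
  Item 7: 0.37 * 0.63 = 0.2331
  Item 8: 0.26 * 0.74 = 0.1924
  Item 9: 0.74 * 0.26 = 0.1924
  Item 10: 0.73 * 0.27 = 0.1971
Sum(p_i * q_i) = 0.2176 + 0.2499 + 0.1971 + 0.2475 + 0.2176 + 0.2059 + 0.2331 + 0.1924 + 0.1924 + 0.1971 = 2.1506
KR-20 = (k/(k-1)) * (1 - Sum(p_i*q_i) / Var_total)
= (10/9) * (1 - 2.1506/5.51)
= 1.1111 * 0.6097
KR-20 = 0.6774

0.6774


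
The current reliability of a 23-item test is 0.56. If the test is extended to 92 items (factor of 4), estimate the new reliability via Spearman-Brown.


r_new = (n * rxx) / (1 + (n-1) * rxx)
r_new = (4 * 0.56) / (1 + 3 * 0.56)
r_new = 2.24 / 2.68
r_new = 0.8358

0.8358


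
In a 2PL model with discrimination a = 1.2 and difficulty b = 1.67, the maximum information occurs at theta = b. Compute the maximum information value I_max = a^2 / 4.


For 2PL, max info at theta = b = 1.67
I_max = a^2 / 4 = 1.2^2 / 4
= 1.44 / 4
I_max = 0.36

0.36


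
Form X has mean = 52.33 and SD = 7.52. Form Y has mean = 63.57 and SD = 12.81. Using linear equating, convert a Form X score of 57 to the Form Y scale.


slope = SD_Y / SD_X = 12.81 / 7.52 ~ 1.7035
intercept = mean_Y - slope * mean_X = 63.57 - (12.81 / 7.52) * 52.33 ~ -25.5719
Y = slope * X + intercept. To avoid rounding drift from the rounded slope/intercept, evaluate the equivalent form Y = mean_Y + SD_Y * (X - mean_X) / SD_X at full precision:
Y = 63.57 + 12.81 * (57 - 52.33) / 7.52
Y = 63.57 + 12.81 * 4.67 / 7.52
Y = 63.57 + 59.8227 / 7.52
Y = 63.57 + 7.9551
Y = 71.5251

71.5251


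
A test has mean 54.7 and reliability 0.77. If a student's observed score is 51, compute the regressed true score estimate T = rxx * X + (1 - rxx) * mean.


T_est = rxx * X + (1 - rxx) * mean
T_est = 0.77 * 51 + 0.23 * 54.7
T_est = 39.27 + 12.581
T_est = 51.851

51.851


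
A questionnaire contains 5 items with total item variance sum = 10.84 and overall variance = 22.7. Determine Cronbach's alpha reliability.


alpha = (k/(k-1)) * (1 - sum(si^2)/s_total^2)
= (5/4) * (1 - 10.84/22.7)
alpha = 0.6531

0.6531


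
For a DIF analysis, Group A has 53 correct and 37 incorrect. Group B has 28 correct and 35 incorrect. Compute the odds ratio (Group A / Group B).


Odds_A = 53/37 = 1.4324
Odds_B = 28/35 = 0.8
OR = Odds_A / Odds_B = 1.4324 / 0.8
Exactly, OR = (53 * 35) / (37 * 28) = 1855 / 1036
OR = 1.7905

1.7905


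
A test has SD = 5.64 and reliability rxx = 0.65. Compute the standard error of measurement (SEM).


SEM = SD * sqrt(1 - rxx)
SEM = 5.64 * sqrt(1 - 0.65)
SEM = 5.64 * sqrt(0.35) = 5.64 * 0.591608
SEM = 3.3367

3.3367


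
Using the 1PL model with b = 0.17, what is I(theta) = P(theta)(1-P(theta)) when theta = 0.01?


P = 1/(1+exp(-(0.01-0.17))) = 0.4601
I = P*(1-P) = 0.4601 * 0.5399
I = 0.2484

0.2484


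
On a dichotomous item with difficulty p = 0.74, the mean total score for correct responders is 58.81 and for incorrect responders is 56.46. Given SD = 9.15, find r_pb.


q = 1 - p = 0.26
rpb = ((M1 - M0) / SD) * sqrt(p * q)
rpb = ((58.81 - 56.46) / 9.15) * sqrt(0.74 * 0.26)
rpb = 0.1127

0.1127


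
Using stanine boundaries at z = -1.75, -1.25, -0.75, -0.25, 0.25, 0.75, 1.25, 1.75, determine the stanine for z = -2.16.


Stanine boundaries: [-1.75, -1.25, -0.75, -0.25, 0.25, 0.75, 1.25, 1.75]
z = -2.16
Check each boundary:
  z < -1.75
  z < -1.25
  z < -0.75
  z < -0.25
  z < 0.25
  z < 0.75
  z < 1.25
  z < 1.75
Highest qualifying boundary gives stanine = 1

1


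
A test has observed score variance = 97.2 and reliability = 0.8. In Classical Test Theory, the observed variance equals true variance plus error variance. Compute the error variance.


var_true = rxx * var_obs = 0.8 * 97.2 = 77.76
var_error = var_obs - var_true
var_error = 97.2 - 77.76
var_error = 19.44

19.44


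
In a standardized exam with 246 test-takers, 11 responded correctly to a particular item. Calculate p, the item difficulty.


Item difficulty p = number correct / total examinees
p = 11 / 246
p = 0.0447

0.0447


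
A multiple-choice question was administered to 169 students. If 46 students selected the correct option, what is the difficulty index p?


Item difficulty p = number correct / total examinees
p = 46 / 169
p = 0.2722

0.2722


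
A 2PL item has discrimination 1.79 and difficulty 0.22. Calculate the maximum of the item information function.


For 2PL, max info at theta = b = 0.22
I_max = a^2 / 4 = 1.79^2 / 4
= 3.2041 / 4
I_max = 0.801

0.801


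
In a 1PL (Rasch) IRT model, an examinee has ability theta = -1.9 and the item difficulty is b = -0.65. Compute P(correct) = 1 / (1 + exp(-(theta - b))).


theta - b = -1.9 - -0.65 = -1.25
exp(-(theta - b)) = exp(1.25) = 3.4903
P = 1 / (1 + 3.4903)
P = 0.2227

0.2227


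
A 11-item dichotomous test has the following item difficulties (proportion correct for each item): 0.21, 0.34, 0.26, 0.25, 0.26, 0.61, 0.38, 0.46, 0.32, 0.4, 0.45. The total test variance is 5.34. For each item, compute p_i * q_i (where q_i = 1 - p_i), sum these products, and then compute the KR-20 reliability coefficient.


For each item, compute p_i * q_i:
  Item 1: 0.21 * 0.79 = 0.1659
  Item 2: 0.34 * 0.66 = 0.2244
  Item 3: 0.26 * 0.74 = 0.1924
  Item 4: 0.25 * 0.75 = 0.1875
  Item 5: 0.26 * 0.74 = 0.1924
  Item 6: 0.61 * 0.39 = 0.2379
  Item 7: 0.38 * 0.62 = 0.2356
  Item 8: 0.46 * 0.54 = 0.2484
  Item 9: 0.32 * 0.68 = 0.2176
  Item 10: 0.4 * 0.6 = 0.24
  Item 11: 0.45 * 0.55 = 0.2475
Sum(p_i * q_i) = 0.1659 + 0.2244 + 0.1924 + 0.1875 + 0.1924 + 0.2379 + 0.2356 + 0.2484 + 0.2176 + 0.24 + 0.2475 = 2.3896
KR-20 = (k/(k-1)) * (1 - Sum(p_i*q_i) / Var_total)
= (11/10) * (1 - 2.3896/5.34)
= 1.1 * 0.5525
KR-20 = 0.6078

0.6078


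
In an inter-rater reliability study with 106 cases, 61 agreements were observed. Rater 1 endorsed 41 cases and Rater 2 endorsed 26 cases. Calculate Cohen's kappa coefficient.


P_o = 61/106 = 0.575472
P_e = (41*26 + 65*80) / 11236 = 0.557672
kappa = (P_o - P_e) / (1 - P_e)
kappa = (0.575472 - 0.557672) / (1 - 0.557672)
kappa = 0.0402

0.0402


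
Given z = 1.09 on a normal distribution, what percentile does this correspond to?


CDF(z) = 0.5 * (1 + erf(z/sqrt(2)))
erf(0.7707) = 0.7243
CDF = 0.8621
Percentile rank = 0.8621 * 100 = 86.21

86.21


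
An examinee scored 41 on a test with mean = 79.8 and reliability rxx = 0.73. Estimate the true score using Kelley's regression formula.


T_est = rxx * X + (1 - rxx) * mean
T_est = 0.73 * 41 + 0.27 * 79.8
T_est = 29.93 + 21.546
T_est = 51.476

51.476


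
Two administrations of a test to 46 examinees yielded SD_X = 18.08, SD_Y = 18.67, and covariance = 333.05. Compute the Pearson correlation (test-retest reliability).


r = cov(X,Y) / (SD_X * SD_Y)
r = 333.05 / (18.08 * 18.67)
r = 333.05 / 337.5536
r = 0.9867

0.9867


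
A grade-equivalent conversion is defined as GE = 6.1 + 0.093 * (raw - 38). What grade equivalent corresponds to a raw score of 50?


raw - median = 50 - 38 = 12
slope * diff = 0.093 * 12 = 1.116
GE = 6.1 + 1.116
GE = 7.216

7.216
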